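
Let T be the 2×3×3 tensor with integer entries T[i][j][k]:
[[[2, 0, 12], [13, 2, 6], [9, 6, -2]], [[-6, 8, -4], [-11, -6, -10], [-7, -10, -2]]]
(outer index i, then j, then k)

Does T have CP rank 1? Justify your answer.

No

The mode-2 unfolding of T (rows indexed by j, columns by (i,k) = (0,0), (0,1), (0,2), (1,0), (1,1), (1,2)) is [[2, 0, 12, -6, 8, -4], [13, 2, 6, -11, -6, -10], [9, 6, -2, -7, -10, -2]].
There the 3×3 minor on rows j ∈ {0, 1, 2}, columns (i,k) ∈ {(0,0), (0,1), (0,2)} is det [[2, 0, 12], [13, 2, 6], [9, 6, -2]] = 640 ≠ 0, so this unfolding has rank ≥ 3; CP rank is at least every unfolding rank, so rank(T) ≥ 3.
In particular rank(T) ≥ 3 > 1, so T is not rank-1.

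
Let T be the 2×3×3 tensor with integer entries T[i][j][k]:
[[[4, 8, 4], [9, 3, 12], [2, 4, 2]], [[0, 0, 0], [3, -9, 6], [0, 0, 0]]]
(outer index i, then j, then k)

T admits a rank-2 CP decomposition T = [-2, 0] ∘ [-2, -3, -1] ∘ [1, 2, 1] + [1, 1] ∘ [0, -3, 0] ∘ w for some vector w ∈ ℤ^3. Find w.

Subtract the known terms from T to get the rank-1 residual R = [1, 1] ∘ [0, -3, 0] ∘ w, so R[i,j,k] = a[i]·b[j]·w[k]. Pick indices with nonzero a[0]·b[1] = (1)·(-3) = -3. Only the fibre through (0,1,·) is needed: R[0,1,:] = T[0,1,:] − Σₗ aₗ[0]bₗ[1]cₗ = [9, 3, 12] − (-2)·(-3)·[1, 2, 1] = [3, -9, 6]. Then w[k] = R[0,1,k] / -3 for each k, giving w = [3, -9, 6] / -3 = [-1, 3, -2].

w = [-1, 3, -2]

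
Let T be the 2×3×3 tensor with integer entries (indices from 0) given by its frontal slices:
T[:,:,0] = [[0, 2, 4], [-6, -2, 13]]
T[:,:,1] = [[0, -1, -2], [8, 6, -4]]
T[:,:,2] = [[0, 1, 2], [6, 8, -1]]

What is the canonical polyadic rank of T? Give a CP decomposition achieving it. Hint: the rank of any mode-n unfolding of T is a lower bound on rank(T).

rank(T) = 3

Lower bound: the mode-3 unfolding of T (rows indexed by k, columns by (i,j) = (0,0), (0,1), (0,2), (1,0), (1,1), (1,2)) is [[0, 2, 4, -6, -2, 13], [0, -1, -2, 8, 6, -4], [0, 1, 2, 6, 8, -1]].
There the 3×3 minor on rows k ∈ {0, 1, 2}, columns (i,j) ∈ {(0,1), (1,0), (1,2)} is det [[2, -6, 13], [-1, 8, -4], [1, 6, -1]] = -120 ≠ 0, so this unfolding has rank ≥ 3; CP rank is at least every unfolding rank, so rank(T) ≥ 3. (Flattening ranks never certify an upper bound on CP rank; for that we must actually write T with 3 rank-1 terms.)
Upper bound: T is a sum of 3 rank-1 terms, T = [0, 1] ⊗ [2, 2, -1] ⊗ [-4, 2, 4] + [0, 1] ⊗ [2, 2, 1] ⊗ [1, 2, -1] + [1, 2] ⊗ [0, 1, 2] ⊗ [2, -1, 1] (one valid choice — decompositions are not unique — normalised so each a, b is primitive with positive first nonzero entry; check it by expanding all entries), so rank(T) ≤ 3.
These bounds meet, so rank(T) = 3.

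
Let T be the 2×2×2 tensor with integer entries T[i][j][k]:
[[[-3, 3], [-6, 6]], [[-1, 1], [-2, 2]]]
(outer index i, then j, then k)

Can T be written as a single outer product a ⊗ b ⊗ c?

Yes

If T = a ⊗ b ⊗ c then every fibre of T is a multiple of the corresponding factor, so read the factors off the fibres through the nonzero entry T[0,0,0] = -3.
The mode-1 fibre T[:,0,0] = [-3, -1] gives a = (3, 1) (primitive direction); the mode-2 fibre T[0,:,0] = [-3, -6] gives b = (1, 2); then c[k] = T[0,0,k] / (a[0]·b[0]) = [-3, 3] / 3 = (-1, 1).
Expanding (3, 1) ⊗ (1, 2) ⊗ (-1, 1) reproduces all 8 entries of T, so T = (3, 1) ⊗ (1, 2) ⊗ (-1, 1) and rank(T) ≤ 1.
Equivalently every frontal slice T[:,:,k] is c[k] times the rank-1 matrix (3, 1) ⊗ (1, 2). So T has rank 1 (it is nonzero).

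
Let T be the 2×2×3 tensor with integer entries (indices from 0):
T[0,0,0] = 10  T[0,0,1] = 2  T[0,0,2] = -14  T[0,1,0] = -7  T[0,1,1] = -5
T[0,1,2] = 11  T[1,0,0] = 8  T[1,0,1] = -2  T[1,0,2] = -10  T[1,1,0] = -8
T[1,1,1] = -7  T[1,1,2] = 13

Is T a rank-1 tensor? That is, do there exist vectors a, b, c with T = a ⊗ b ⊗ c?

No

The mode-3 unfolding of T (rows indexed by k, columns by (i,j) = (0,0), (0,1), (1,0), (1,1)) is [[10, -7, 8, -8], [2, -5, -2, -7], [-14, 11, -10, 13]].
There the 2×2 minor on rows k ∈ {0, 1}, columns (i,j) ∈ {(0,0), (0,1)} is det [[10, -7], [2, -5]] = -36 ≠ 0, so this unfolding has rank ≥ 2; CP rank is at least every unfolding rank, so rank(T) ≥ 2.
In particular rank(T) ≥ 2 > 1, so T is not rank-1.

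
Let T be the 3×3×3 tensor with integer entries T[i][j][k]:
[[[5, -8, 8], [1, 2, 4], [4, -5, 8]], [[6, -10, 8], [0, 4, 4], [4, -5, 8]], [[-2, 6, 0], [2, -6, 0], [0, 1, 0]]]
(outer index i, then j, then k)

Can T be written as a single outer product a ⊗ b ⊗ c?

The mode-2 unfolding of T (rows indexed by j, columns by (i,k) = (0,0), (0,1), (0,2), (1,0), (1,1), (1,2), (2,0), (2,1), (2,2)) is [[5, -8, 8, 6, -10, 8, -2, 6, 0], [1, 2, 4, 0, 4, 4, 2, -6, 0], [4, -5, 8, 4, -5, 8, 0, 1, 0]].
There the 3×3 minor on rows j ∈ {0, 1, 2}, columns (i,k) ∈ {(0,0), (0,1), (0,2)} is det [[5, -8, 8], [1, 2, 4], [4, -5, 8]] = 12 ≠ 0, so this unfolding has rank ≥ 3; CP rank is at least every unfolding rank, so rank(T) ≥ 3.
In particular rank(T) ≥ 3 > 1, so T is not rank-1.

No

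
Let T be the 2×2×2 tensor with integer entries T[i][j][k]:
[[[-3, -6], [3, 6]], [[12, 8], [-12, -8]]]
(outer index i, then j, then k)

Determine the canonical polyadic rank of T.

2

Lower bound: in the mode-1 unfolding of T (rows indexed by i, columns by (j,k)) the 2×2 minor on rows i ∈ {0, 1}, columns (j,k) ∈ {(0,0), (0,1)} is det [[-3, -6], [12, 8]] = 48 ≠ 0, so that unfolding has rank ≥ 2 and hence rank(T) ≥ 2 (CP rank is at least every unfolding rank, though it can be larger).
Upper bound: T[:,j,:] = b[j]·M for every slice, with b = [1, -1] and M = [[-3, -6], [12, 8]] (rows i, columns k).
Splitting M by its rows (i = 0, 1), M = [1, 0][-3, -6]ᵀ + [0, 1][12, 8]ᵀ.
Hence T = [1, 0] ⊗ [1, -1] ⊗ [-3, -6] + [0, 1] ⊗ [1, -1] ⊗ [12, 8], so rank(T) ≤ 2.
These bounds meet, so rank(T) = 2.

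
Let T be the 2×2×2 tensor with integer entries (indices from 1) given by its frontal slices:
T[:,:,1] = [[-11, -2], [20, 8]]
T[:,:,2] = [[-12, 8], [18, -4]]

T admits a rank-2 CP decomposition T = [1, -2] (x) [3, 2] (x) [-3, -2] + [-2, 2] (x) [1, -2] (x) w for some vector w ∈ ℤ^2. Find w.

w = [1, 3]

Subtract the known terms from T to get the rank-1 residual R = [-2, 2] (x) [1, -2] (x) w, so R[i,j,k] = a[i]·b[j]·w[k]. Pick indices with nonzero a[1]·b[1] = (-2)·(1) = -2. Only the fibre through (1,1,·) is needed: R[1,1,:] = T[1,1,:] − Σₗ aₗ[1]bₗ[1]cₗ = [-11, -12] − (1)·(3)·[-3, -2] = [-2, -6]. Then w[k] = R[1,1,k] / -2 for each k, giving w = [-2, -6] / -2 = [1, 3].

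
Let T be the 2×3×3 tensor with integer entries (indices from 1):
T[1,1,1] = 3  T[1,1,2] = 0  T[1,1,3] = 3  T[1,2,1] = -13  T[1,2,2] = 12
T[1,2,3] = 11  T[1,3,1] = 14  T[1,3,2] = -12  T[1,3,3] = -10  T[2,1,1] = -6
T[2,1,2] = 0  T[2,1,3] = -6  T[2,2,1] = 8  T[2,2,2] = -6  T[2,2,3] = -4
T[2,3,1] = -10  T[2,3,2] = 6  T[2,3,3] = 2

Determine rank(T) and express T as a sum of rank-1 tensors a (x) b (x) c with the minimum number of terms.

Lower bound: the mode-3 unfolding of T (rows indexed by k, columns by (i,j) = (1,1), (1,2), (1,3), (2,1), (2,2), (2,3)) is [[3, -13, 14, -6, 8, -10], [0, 12, -12, 0, -6, 6], [3, 11, -10, -6, -4, 2]].
There the 2×2 minor on rows k ∈ {1, 2}, columns (i,j) ∈ {(1,1), (1,2)} is det [[3, -13], [0, 12]] = 36 ≠ 0, so this unfolding has rank ≥ 2; CP rank is at least every unfolding rank, so rank(T) ≥ 2. (Unfolding ranks only ever bound the CP rank from below — rank(T) can be strictly larger than all of them — so the matching upper bound has to come from an explicit 2-term decomposition.)
Upper bound — finding two terms. Write S_k = T[:,:,k] for the frontal slices: S₁ = [[3, -13, 14], [-6, 8, -10]], S₂ = [[0, 12, -12], [0, -6, 6]], S₃ = [[3, 11, -10], [-6, -4, 2]].
If T = a₁ (x) b₁ (x) c₁ + a₂ (x) b₂ (x) c₂ then each S_k = c₁[k]·a₁b₁ᵀ + c₂[k]·a₂b₂ᵀ. S₁ and S₂ are linearly independent, so a₁b₁ᵀ and a₂b₂ᵀ must span the same plane of matrices: they are the rank-1 matrices of the form x·S₁ + y·S₂.
The 2×2 minor of x·S₁ + y·S₂ on rows {1,2}, columns {1,2} is −54·x² + 54·xy = (-54)·(x − y)(x), vanishing at (x:y) = (1:1) and (0:1).
M₁ = S₁ + S₂ = [[3, -1, 2], [-6, 2, -4]] = [1, -2][3, -1, 2]ᵀ and M₂ = S₂ = [[0, 12, -12], [0, -6, 6]] = 6·[2, -1][0, 1, -1]ᵀ, so take a₁ = [1, -2], b₁ = [3, -1, 2], a₂ = [2, -1], b₂ = [0, 1, -1].
Each slice is an integer combination of E₁ = a₁b₁ᵀ and E₂ = a₂b₂ᵀ: S₁ = E₁ − 6·E₂, S₂ = 6·E₂, S₃ = E₁ + 6·E₂; reading off coefficients, c₁ = [1, 0, 1] and c₂ = [-6, 6, 6].
Hence T = [1, -2] (x) [3, -1, 2] (x) [1, 0, 1] + [2, -1] (x) [0, 1, -1] (x) [-6, 6, 6], so rank(T) ≤ 2.
These bounds meet, so rank(T) = 2.

rank(T) = 2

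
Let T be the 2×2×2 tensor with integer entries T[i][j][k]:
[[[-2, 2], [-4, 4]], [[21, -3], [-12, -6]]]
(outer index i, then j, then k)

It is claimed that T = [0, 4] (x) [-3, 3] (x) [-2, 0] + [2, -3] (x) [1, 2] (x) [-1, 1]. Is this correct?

No

Reconstruct entry (1,0,0) from the claimed factors: Σₗ aₗ[1]bₗ[0]cₗ[0] = (4)·(-3)·(-2) + (-3)·(1)·(-1) = 27, but T[1,0,0] = 21. The claim is false.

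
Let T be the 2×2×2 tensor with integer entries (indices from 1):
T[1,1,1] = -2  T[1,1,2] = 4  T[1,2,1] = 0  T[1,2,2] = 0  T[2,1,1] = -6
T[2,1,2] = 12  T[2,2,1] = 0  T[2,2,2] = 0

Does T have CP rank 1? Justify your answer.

Yes

The mode-1 fibre T[:,1,1] = [-2, -6] gives a = (1, 3) (primitive direction); the mode-2 fibre T[1,:,1] = [-2, 0] gives b = (1, 0); then c[k] = T[1,1,k] / (a[1]·b[1]) = [-2, 4] / 1 = (-2, 4).
Expanding (1, 3) (x) (1, 0) (x) (-2, 4) reproduces all 8 entries of T, so T = (1, 3) (x) (1, 0) (x) (-2, 4) and rank(T) ≤ 1.
Equivalently every frontal slice T[:,:,k] is c[k] times the rank-1 matrix (1, 3) (x) (1, 0). So T has rank 1 (it is nonzero).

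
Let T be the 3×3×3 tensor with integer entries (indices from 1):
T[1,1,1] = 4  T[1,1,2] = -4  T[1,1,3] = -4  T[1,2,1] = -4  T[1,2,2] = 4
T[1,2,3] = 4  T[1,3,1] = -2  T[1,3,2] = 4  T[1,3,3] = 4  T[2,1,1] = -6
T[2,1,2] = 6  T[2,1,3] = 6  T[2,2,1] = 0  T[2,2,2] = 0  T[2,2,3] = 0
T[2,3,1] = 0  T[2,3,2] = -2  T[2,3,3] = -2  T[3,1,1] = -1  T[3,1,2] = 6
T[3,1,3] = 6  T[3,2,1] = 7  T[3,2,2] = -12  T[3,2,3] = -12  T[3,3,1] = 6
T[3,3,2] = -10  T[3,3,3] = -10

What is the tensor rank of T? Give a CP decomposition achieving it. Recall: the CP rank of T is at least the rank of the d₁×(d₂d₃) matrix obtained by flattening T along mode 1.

rank(T) = 3

Lower bound: the mode-2 unfolding of T (rows indexed by j, columns by (i,k) = (1,1), (1,2), (1,3), (2,1), (2,2), (2,3), (3,1), (3,2), (3,3)) is [[4, -4, -4, -6, 6, 6, -1, 6, 6], [-4, 4, 4, 0, 0, 0, 7, -12, -12], [-2, 4, 4, 0, -2, -2, 6, -10, -10]].
There the 3×3 minor on rows j ∈ {1, 2, 3}, columns (i,k) ∈ {(1,1), (1,2), (2,1)} is det [[4, -4, -6], [-4, 4, 0], [-2, 4, 0]] = 48 ≠ 0, so this unfolding has rank ≥ 3; CP rank is at least every unfolding rank, so rank(T) ≥ 3. (Unfolding ranks only ever bound the CP rank from below — rank(T) can be strictly larger than all of them — so the matching upper bound has to come from an explicit 3-term decomposition.)
Upper bound: T is a sum of 3 rank-1 terms, T = (0, 1, -1) (x) (1, 2, 1) (x) (-2, 2, 2) + (1, -1, -2) (x) (1, -1, -1) (x) (2, -4, -4) + (2, -2, 1) (x) (1, -1, 0) (x) (1, 0, 0) (written with every a and b primitive with positive leading entry and the scale carried by c; CP decompositions are not unique, and this one is verified by expanding entrywise), so rank(T) ≤ 3.
These bounds meet, so rank(T) = 3.
Check entry T[2,1,3] = 6: (1)·(1)·(2) + (-1)·(1)·(-4) + (-2)·(1)·(0) = 6.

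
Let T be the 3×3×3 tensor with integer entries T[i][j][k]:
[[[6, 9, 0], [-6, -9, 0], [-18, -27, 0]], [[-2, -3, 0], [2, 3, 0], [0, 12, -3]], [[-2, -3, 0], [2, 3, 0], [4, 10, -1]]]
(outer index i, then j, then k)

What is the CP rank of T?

Lower bound: the mode-3 unfolding of T (rows indexed by k, columns by (i,j) = (0,0), (0,1), (0,2), (1,0), (1,1), (1,2), (2,0), (2,1), (2,2)) is [[6, -6, -18, -2, 2, 0, -2, 2, 4], [9, -9, -27, -3, 3, 12, -3, 3, 10], [0, 0, 0, 0, 0, -3, 0, 0, -1]].
There the 2×2 minor on rows k ∈ {0, 1}, columns (i,j) ∈ {(0,0), (1,2)} is det [[6, 0], [9, 12]] = 72 ≠ 0, so this unfolding has rank ≥ 2; CP rank is at least every unfolding rank, so rank(T) ≥ 2. (Unfolding ranks only ever bound the CP rank from below — rank(T) can be strictly larger than all of them — so the matching upper bound has to come from an explicit 2-term decomposition.)
Upper bound — finding two terms. Write S_k = T[:,:,k] for the frontal slices: S₀ = [[6, -6, -18], [-2, 2, 0], [-2, 2, 4]], S₁ = [[9, -9, -27], [-3, 3, 12], [-3, 3, 10]], S₂ = [[0, 0, 0], [0, 0, -3], [0, 0, -1]].
If T = a₁ ⊗ b₁ ⊗ c₁ + a₂ ⊗ b₂ ⊗ c₂ then each S_k = c₁[k]·a₁b₁ᵀ + c₂[k]·a₂b₂ᵀ. S₀ and S₁ are linearly independent, so a₁b₁ᵀ and a₂b₂ᵀ must span the same plane of matrices: they are the rank-1 matrices of the form x·S₀ + y·S₁.
The 2×2 minor of x·S₀ + y·S₁ on rows {0,1}, columns {0,2} is −36·x² − 36·xy + 27·y² = (-9)·(2·x + 3·y)(2·x − y), vanishing at (x:y) = (3:-2) and (1:2).
M₁ = 3·S₀ − 2·S₁ = [[0, 0, 0], [0, 0, -24], [0, 0, -8]] = (-8)·(0, 3, 1)(0, 0, 1)ᵀ and M₂ = S₀ + 2·S₁ = [[24, -24, -72], [-8, 8, 24], [-8, 8, 24]] = 8·(3, -1, -1)(1, -1, -3)ᵀ, so take a₁ = (0, 3, 1), b₁ = (0, 0, 1), a₂ = (3, -1, -1), b₂ = (1, -1, -3).
Each slice is an integer combination of E₁ = a₁b₁ᵀ and E₂ = a₂b₂ᵀ: S₀ = −2·E₁ + 2·E₂, S₁ = E₁ + 3·E₂, S₂ = −E₁; reading off coefficients, c₁ = (-2, 1, -1) and c₂ = (2, 3, 0).
Hence T = (0, 3, 1) ⊗ (0, 0, 1) ⊗ (-2, 1, -1) + (3, -1, -1) ⊗ (1, -1, -3) ⊗ (2, 3, 0), so rank(T) ≤ 2.
These bounds meet, so rank(T) = 2.

2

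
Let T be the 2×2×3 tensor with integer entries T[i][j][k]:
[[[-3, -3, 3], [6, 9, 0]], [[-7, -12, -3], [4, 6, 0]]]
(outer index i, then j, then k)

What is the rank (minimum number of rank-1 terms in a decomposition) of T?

2

Lower bound: the mode-1 unfolding of T (rows indexed by i, columns by (j,k) = (0,0), (0,1), (0,2), (1,0), (1,1), (1,2)) is [[-3, -3, 3, 6, 9, 0], [-7, -12, -3, 4, 6, 0]].
There the 2×2 minor on rows i ∈ {0, 1}, columns (j,k) ∈ {(0,0), (0,1)} is det [[-3, -3], [-7, -12]] = 15 ≠ 0, so this unfolding has rank ≥ 2; CP rank is at least every unfolding rank, so rank(T) ≥ 2. (This is only a lower bound: in general the CP rank may exceed every unfolding rank, so we still need to exhibit 2 rank-1 terms summing to T.)
Upper bound — finding two terms. Write S_k = T[:,:,k] for the frontal slices: S₀ = [[-3, 6], [-7, 4]], S₁ = [[-3, 9], [-12, 6]], S₂ = [[3, 0], [-3, 0]].
If T = a₁ ⊗ b₁ ⊗ c₁ + a₂ ⊗ b₂ ⊗ c₂ then each S_k = c₁[k]·a₁b₁ᵀ + c₂[k]·a₂b₂ᵀ. S₀ and S₁ are linearly independent, so a₁b₁ᵀ and a₂b₂ᵀ must span the same plane of matrices: they are the rank-1 matrices of the form x·S₀ + y·S₁.
det(x·S₀ + y·S₁) is 30·x² + 105·xy + 90·y² = 15·(2·x + 3·y)(x + 2·y), vanishing at (x:y) = (3:-2) and (2:-1).
M₁ = 3·S₀ − 2·S₁ = [[-3, 0], [3, 0]] = (-3)·[1, -1][1, 0]ᵀ and M₂ = 2·S₀ − S₁ = [[-3, 3], [-2, 2]] = −[3, 2][1, -1]ᵀ, so take a₁ = [1, -1], b₁ = [1, 0], a₂ = [3, 2], b₂ = [1, -1].
Each slice is an integer combination of E₁ = a₁b₁ᵀ and E₂ = a₂b₂ᵀ: S₀ = 3·E₁ − 2·E₂, S₁ = 6·E₁ − 3·E₂, S₂ = 3·E₁; reading off coefficients, c₁ = [3, 6, 3] and c₂ = [-2, -3, 0].
Hence T = [1, -1] ⊗ [1, 0] ⊗ [3, 6, 3] + [3, 2] ⊗ [1, -1] ⊗ [-2, -3, 0], so rank(T) ≤ 2.
These bounds meet, so rank(T) = 2.
Check entry T[1,1,2] = 0: (-1)·(0)·(3) + (2)·(-1)·(0) = 0.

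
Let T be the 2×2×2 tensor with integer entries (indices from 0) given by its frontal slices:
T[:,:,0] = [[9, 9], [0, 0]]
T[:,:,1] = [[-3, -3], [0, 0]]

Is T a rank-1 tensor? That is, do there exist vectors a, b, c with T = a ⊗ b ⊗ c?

Yes

If T = a ⊗ b ⊗ c then every fibre of T is a multiple of the corresponding factor, so read the factors off the fibres through the nonzero entry T[0,0,0] = 9.
The mode-1 fibre T[:,0,0] = [9, 0] gives a = [1, 0] (primitive direction); the mode-2 fibre T[0,:,0] = [9, 9] gives b = [1, 1]; then c[k] = T[0,0,k] / (a[0]·b[0]) = [9, -3] / 1 = [9, -3].
Expanding [1, 0] ⊗ [1, 1] ⊗ [9, -3] reproduces all 8 entries of T, so T = [1, 0] ⊗ [1, 1] ⊗ [9, -3] and rank(T) ≤ 1.
Equivalently every frontal slice T[:,:,k] is c[k] times the rank-1 matrix [1, 0] ⊗ [1, 1]. So T has rank 1 (it is nonzero).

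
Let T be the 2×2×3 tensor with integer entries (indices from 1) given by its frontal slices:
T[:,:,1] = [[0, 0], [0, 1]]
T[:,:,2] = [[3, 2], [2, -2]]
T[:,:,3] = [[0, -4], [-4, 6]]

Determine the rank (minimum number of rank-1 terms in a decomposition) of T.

3

Lower bound: in the mode-3 unfolding of T (rows indexed by k, columns by (i,j)) the 3×3 minor on rows k ∈ {1, 2, 3}, columns (i,j) ∈ {(1,1), (1,2), (2,2)} is det [[0, 0, 1], [3, 2, -2], [0, -4, 6]] = -12 ≠ 0, so that unfolding has rank ≥ 3 and hence rank(T) ≥ 3 (CP rank is at least every unfolding rank, though it can be larger).
Upper bound: T is a sum of 3 rank-1 terms, T = [0, 1] ⊗ [0, 1] ⊗ [1, 2, -2] + [1, -2] ⊗ [1, -2] ⊗ [0, -1, 2] + [1, 0] ⊗ [1, 0] ⊗ [0, 4, -2] (one valid choice — decompositions are not unique — normalised so each a, b is primitive with positive first nonzero entry; check it by expanding all entries), so rank(T) ≤ 3.
These bounds meet, so rank(T) = 3.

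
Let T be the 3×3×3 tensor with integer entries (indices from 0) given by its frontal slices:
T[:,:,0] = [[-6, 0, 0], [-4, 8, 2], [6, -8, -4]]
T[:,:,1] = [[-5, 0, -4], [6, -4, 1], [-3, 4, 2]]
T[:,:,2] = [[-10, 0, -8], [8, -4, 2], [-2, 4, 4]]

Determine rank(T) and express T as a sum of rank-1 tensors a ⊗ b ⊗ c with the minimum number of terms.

rank(T) = 3

Lower bound: the mode-2 unfolding of T (rows indexed by j, columns by (i,k) = (0,0), (0,1), (0,2), (1,0), (1,1), (1,2), (2,0), (2,1), (2,2)) is [[-6, -5, -10, -4, 6, 8, 6, -3, -2], [0, 0, 0, 8, -4, -4, -8, 4, 4], [0, -4, -8, 2, 1, 2, -4, 2, 4]].
There the 3×3 minor on rows j ∈ {0, 1, 2}, columns (i,k) ∈ {(0,0), (0,1), (1,0)} is det [[-6, -5, -4], [0, 0, 8], [0, -4, 2]] = -192 ≠ 0, so this unfolding has rank ≥ 3; CP rank is at least every unfolding rank, so rank(T) ≥ 3. (Unfolding ranks only ever bound the CP rank from below — rank(T) can be strictly larger than all of them — so the matching upper bound has to come from an explicit 3-term decomposition.)
Upper bound: T is a sum of 3 rank-1 terms, T = [0, 1, -1] ⊗ [1, -1, 0] ⊗ [-8, 4, 4] + [1, 0, -1] ⊗ [1, 0, 2] ⊗ [2, -1, -2] + [2, -1, 0] ⊗ [2, 0, 1] ⊗ [-2, -1, -2] (one valid choice — decompositions are not unique — normalised so each a, b is primitive with positive first nonzero entry; check it by expanding all entries), so rank(T) ≤ 3.
These bounds meet, so rank(T) = 3.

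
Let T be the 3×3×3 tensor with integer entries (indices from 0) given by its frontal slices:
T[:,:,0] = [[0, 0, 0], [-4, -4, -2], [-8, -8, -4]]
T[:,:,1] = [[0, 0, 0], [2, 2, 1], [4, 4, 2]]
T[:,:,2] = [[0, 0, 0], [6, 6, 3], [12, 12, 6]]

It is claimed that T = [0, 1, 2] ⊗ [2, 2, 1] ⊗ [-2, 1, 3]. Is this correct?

Reconstruct entrywise from the claimed factors. For example, T[0,1,2] = 0 and Σₗ aₗ[0]bₗ[1]cₗ[2] = (0)·(2)·(3) = 0; checking all 27 entries, every one matches. The claim holds.

Yes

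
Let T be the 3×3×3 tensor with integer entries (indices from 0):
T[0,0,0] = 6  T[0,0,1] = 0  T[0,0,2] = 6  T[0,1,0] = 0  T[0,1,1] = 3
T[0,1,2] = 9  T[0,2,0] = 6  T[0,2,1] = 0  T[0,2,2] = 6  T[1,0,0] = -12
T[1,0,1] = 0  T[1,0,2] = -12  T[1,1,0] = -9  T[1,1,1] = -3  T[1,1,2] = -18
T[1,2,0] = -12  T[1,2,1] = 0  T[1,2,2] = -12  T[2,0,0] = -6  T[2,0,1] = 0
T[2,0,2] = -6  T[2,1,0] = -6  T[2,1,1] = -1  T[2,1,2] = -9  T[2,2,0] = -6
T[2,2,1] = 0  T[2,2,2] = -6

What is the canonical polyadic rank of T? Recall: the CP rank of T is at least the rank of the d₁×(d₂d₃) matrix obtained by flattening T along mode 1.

2

Lower bound: the mode-1 unfolding of T (rows indexed by i, columns by (j,k) = (0,0), (0,1), (0,2), (1,0), (1,1), (1,2), (2,0), (2,1), (2,2)) is [[6, 0, 6, 0, 3, 9, 6, 0, 6], [-12, 0, -12, -9, -3, -18, -12, 0, -12], [-6, 0, -6, -6, -1, -9, -6, 0, -6]].
There the 2×2 minor on rows i ∈ {0, 1}, columns (j,k) ∈ {(0,0), (1,0)} is det [[6, 0], [-12, -9]] = -54 ≠ 0, so this unfolding has rank ≥ 2; CP rank is at least every unfolding rank, so rank(T) ≥ 2. (Unfolding ranks only ever bound the CP rank from below — rank(T) can be strictly larger than all of them — so the matching upper bound has to come from an explicit 2-term decomposition.)
Upper bound — finding two terms. Write S_k = T[:,:,k] for the frontal slices: S₀ = [[6, 0, 6], [-12, -9, -12], [-6, -6, -6]], S₁ = [[0, 3, 0], [0, -3, 0], [0, -1, 0]], S₂ = [[6, 9, 6], [-12, -18, -12], [-6, -9, -6]].
If T = a₁ ⊗ b₁ ⊗ c₁ + a₂ ⊗ b₂ ⊗ c₂ then each S_k = c₁[k]·a₁b₁ᵀ + c₂[k]·a₂b₂ᵀ. S₀ and S₁ are linearly independent, so a₁b₁ᵀ and a₂b₂ᵀ must span the same plane of matrices: they are the rank-1 matrices of the form x·S₀ + y·S₁.
The 2×2 minor of x·S₀ + y·S₁ on rows {0,1}, columns {0,1} is −54·x² + 18·xy = (-18)·(3·x − y)(x), vanishing at (x:y) = (1:3) and (0:1).
M₁ = S₀ + 3·S₁ = [[6, 9, 6], [-12, -18, -12], [-6, -9, -6]] = 3·(1, -2, -1)(2, 3, 2)ᵀ and M₂ = S₁ = [[0, 3, 0], [0, -3, 0], [0, -1, 0]] = (3, -3, -1)(0, 1, 0)ᵀ, so take a₁ = (1, -2, -1), b₁ = (2, 3, 2), a₂ = (3, -3, -1), b₂ = (0, 1, 0).
Each slice is an integer combination of E₁ = a₁b₁ᵀ and E₂ = a₂b₂ᵀ: S₀ = 3·E₁ − 3·E₂, S₁ = E₂, S₂ = 3·E₁; reading off coefficients, c₁ = (3, 0, 3) and c₂ = (-3, 1, 0).
Hence T = (1, -2, -1) ⊗ (2, 3, 2) ⊗ (3, 0, 3) + (3, -3, -1) ⊗ (0, 1, 0) ⊗ (-3, 1, 0), so rank(T) ≤ 2.
These bounds meet, so rank(T) = 2.
Check entry T[2,1,0] = -6: (-1)·(3)·(3) + (-1)·(1)·(-3) = -6.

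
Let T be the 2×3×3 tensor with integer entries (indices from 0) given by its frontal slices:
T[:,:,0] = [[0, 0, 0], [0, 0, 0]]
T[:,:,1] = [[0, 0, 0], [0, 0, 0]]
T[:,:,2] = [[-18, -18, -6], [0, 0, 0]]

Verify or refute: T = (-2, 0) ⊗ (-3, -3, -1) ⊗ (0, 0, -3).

Reconstruct entrywise from the claimed factors. For example, T[1,0,2] = 0 and Σₗ aₗ[1]bₗ[0]cₗ[2] = (0)·(-3)·(-3) = 0; checking all 18 entries, every one matches. The claim holds.

Yes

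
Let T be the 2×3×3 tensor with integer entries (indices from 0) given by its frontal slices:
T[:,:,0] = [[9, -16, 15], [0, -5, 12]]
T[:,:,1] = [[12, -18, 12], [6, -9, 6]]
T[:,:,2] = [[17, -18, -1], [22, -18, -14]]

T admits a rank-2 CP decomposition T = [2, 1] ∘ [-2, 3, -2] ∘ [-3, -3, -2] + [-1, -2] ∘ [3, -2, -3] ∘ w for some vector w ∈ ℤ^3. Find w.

w = [1, 0, -3]

Subtract the known terms from T to get the rank-1 residual R = [-1, -2] ∘ [3, -2, -3] ∘ w, so R[i,j,k] = a[i]·b[j]·w[k]. Pick indices with nonzero a[0]·b[0] = (-1)·(3) = -3. Only the fibre through (0,0,·) is needed: R[0,0,:] = T[0,0,:] − Σₗ aₗ[0]bₗ[0]cₗ = [9, 12, 17] − (2)·(-2)·[-3, -3, -2] = [-3, 0, 9]. Then w[k] = R[0,0,k] / -3 for each k, giving w = [-3, 0, 9] / -3 = [1, 0, -3].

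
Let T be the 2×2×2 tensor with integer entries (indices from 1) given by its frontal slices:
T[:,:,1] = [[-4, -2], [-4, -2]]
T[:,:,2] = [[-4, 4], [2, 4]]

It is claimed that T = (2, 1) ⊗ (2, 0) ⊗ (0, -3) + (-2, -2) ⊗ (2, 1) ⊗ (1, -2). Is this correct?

Reconstruct entrywise from the claimed factors. For example, T[1,2,1] = -2 and Σₗ aₗ[1]bₗ[2]cₗ[1] = (2)·(0)·(0) + (-2)·(1)·(1) = -2; checking all 8 entries, every one matches. The claim holds.

Yes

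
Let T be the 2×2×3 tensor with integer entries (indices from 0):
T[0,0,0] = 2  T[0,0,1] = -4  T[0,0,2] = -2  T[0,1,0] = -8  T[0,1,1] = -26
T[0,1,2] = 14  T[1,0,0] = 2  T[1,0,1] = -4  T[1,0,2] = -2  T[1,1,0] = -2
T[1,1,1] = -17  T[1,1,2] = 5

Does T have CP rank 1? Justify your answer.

No

The mode-2 unfolding of T (rows indexed by j, columns by (i,k) = (0,0), (0,1), (0,2), (1,0), (1,1), (1,2)) is [[2, -4, -2, 2, -4, -2], [-8, -26, 14, -2, -17, 5]].
There the 2×2 minor on rows j ∈ {0, 1}, columns (i,k) ∈ {(0,0), (0,1)} is det [[2, -4], [-8, -26]] = -84 ≠ 0, so this unfolding has rank ≥ 2; CP rank is at least every unfolding rank, so rank(T) ≥ 2.
In particular rank(T) ≥ 2 > 1, so T is not rank-1.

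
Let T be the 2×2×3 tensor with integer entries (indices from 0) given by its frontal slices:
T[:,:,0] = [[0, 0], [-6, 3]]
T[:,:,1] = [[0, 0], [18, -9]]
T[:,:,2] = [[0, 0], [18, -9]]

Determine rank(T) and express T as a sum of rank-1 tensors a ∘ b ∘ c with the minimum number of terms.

rank(T) = 1

Lower bound: T ≠ 0 (e.g. T[1,0,0] = -6), so rank(T) ≥ 1.
Upper bound: if T = a ∘ b ∘ c then every fibre of T is a multiple of the corresponding factor, so read the factors off the fibres through the nonzero entry T[1,0,0] = -6.
The mode-1 fibre T[:,0,0] = [0, -6] gives a = [0, 1] (primitive direction); the mode-2 fibre T[1,:,0] = [-6, 3] gives b = [2, -1]; then c[k] = T[1,0,k] / (a[1]·b[0]) = [-6, 18, 18] / 2 = [-3, 9, 9].
Expanding [0, 1] ∘ [2, -1] ∘ [-3, 9, 9] reproduces all 12 entries of T, so T = [0, 1] ∘ [2, -1] ∘ [-3, 9, 9] and rank(T) ≤ 1.
These bounds meet, so rank(T) = 1.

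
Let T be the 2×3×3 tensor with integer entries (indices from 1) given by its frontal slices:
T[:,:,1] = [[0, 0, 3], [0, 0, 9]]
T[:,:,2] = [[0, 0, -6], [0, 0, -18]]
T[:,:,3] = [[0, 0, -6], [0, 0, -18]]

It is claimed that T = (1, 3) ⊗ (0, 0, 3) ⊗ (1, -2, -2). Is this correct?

Yes

Reconstruct entrywise from the claimed factors. For example, T[2,3,3] = -18 and Σₗ aₗ[2]bₗ[3]cₗ[3] = (3)·(3)·(-2) = -18; checking all 18 entries, every one matches. The claim holds.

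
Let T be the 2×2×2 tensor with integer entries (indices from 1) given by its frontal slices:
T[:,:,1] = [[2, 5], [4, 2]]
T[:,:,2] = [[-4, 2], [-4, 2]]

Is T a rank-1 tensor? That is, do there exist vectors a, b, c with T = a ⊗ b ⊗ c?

No

The mode-3 unfolding of T (rows indexed by k, columns by (i,j) = (1,1), (1,2), (2,1), (2,2)) is [[2, 5, 4, 2], [-4, 2, -4, 2]].
There the 2×2 minor on rows k ∈ {1, 2}, columns (i,j) ∈ {(1,1), (1,2)} is det [[2, 5], [-4, 2]] = 24 ≠ 0, so this unfolding has rank ≥ 2; CP rank is at least every unfolding rank, so rank(T) ≥ 2.
In particular rank(T) ≥ 2 > 1, so T is not rank-1.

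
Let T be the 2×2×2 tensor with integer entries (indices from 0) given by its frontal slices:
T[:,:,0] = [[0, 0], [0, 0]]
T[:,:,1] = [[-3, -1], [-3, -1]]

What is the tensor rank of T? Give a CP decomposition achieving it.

Lower bound: T ≠ 0 (e.g. T[0,0,1] = -3), so rank(T) ≥ 1.
Upper bound: if T = a ⊗ b ⊗ c then every fibre of T is a multiple of the corresponding factor, so read the factors off the fibres through the nonzero entry T[0,0,1] = -3.
The mode-1 fibre T[:,0,1] = [-3, -3] gives a = (1, 1) (primitive direction); the mode-2 fibre T[0,:,1] = [-3, -1] gives b = (3, 1); then c[k] = T[0,0,k] / (a[0]·b[0]) = [0, -3] / 3 = (0, -1).
Expanding (1, 1) ⊗ (3, 1) ⊗ (0, -1) reproduces all 8 entries of T, so T = (1, 1) ⊗ (3, 1) ⊗ (0, -1) and rank(T) ≤ 1.
These bounds meet, so rank(T) = 1.

rank(T) = 1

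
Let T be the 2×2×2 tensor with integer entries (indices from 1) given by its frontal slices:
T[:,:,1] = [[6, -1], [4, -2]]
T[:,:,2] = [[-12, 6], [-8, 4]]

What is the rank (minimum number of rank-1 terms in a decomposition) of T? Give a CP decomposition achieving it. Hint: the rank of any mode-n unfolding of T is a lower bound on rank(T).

Lower bound: the mode-3 unfolding of T (rows indexed by k, columns by (i,j) = (1,1), (1,2), (2,1), (2,2)) is [[6, -1, 4, -2], [-12, 6, -8, 4]].
There the 2×2 minor on rows k ∈ {1, 2}, columns (i,j) ∈ {(1,1), (1,2)} is det [[6, -1], [-12, 6]] = 24 ≠ 0, so this unfolding has rank ≥ 2; CP rank is at least every unfolding rank, so rank(T) ≥ 2. (This is only a lower bound: in general the CP rank may exceed every unfolding rank, so we still need to exhibit 2 rank-1 terms summing to T.)
Upper bound — finding two terms. Write S_k = T[:,:,k] for the frontal slices: S₁ = [[6, -1], [4, -2]], S₂ = [[-12, 6], [-8, 4]].
If T = a₁ ⊗ b₁ ⊗ c₁ + a₂ ⊗ b₂ ⊗ c₂ then each S_k = c₁[k]·a₁b₁ᵀ + c₂[k]·a₂b₂ᵀ. S₁ and S₂ are linearly independent, so a₁b₁ᵀ and a₂b₂ᵀ must span the same plane of matrices: they are the rank-1 matrices of the form x·S₁ + y·S₂.
det(x·S₁ + y·S₂) is −8·x² + 16·xy = (-8)·(x − 2·y)(x), vanishing at (x:y) = (2:1) and (0:1).
M₁ = 2·S₁ + S₂ = [[0, 4], [0, 0]] = 4·[1, 0][0, 1]ᵀ and M₂ = S₂ = [[-12, 6], [-8, 4]] = (-2)·[3, 2][2, -1]ᵀ, so take a₁ = [1, 0], b₁ = [0, 1], a₂ = [3, 2], b₂ = [2, -1].
Each slice is an integer combination of E₁ = a₁b₁ᵀ and E₂ = a₂b₂ᵀ: S₁ = 2·E₁ + E₂, S₂ = −2·E₂; reading off coefficients, c₁ = [2, 0] and c₂ = [1, -2].
Hence T = [1, 0] ⊗ [0, 1] ⊗ [2, 0] + [3, 2] ⊗ [2, -1] ⊗ [1, -2], so rank(T) ≤ 2.
These bounds meet, so rank(T) = 2.

rank(T) = 2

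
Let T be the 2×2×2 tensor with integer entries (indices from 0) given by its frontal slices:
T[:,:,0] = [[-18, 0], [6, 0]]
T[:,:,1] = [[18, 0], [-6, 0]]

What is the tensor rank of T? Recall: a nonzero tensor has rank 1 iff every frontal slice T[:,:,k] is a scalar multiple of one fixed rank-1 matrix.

Lower bound: T ≠ 0 (e.g. T[0,0,0] = -18), so rank(T) ≥ 1.
Upper bound: if T = a ⊗ b ⊗ c then every fibre of T is a multiple of the corresponding factor, so read the factors off the fibres through the nonzero entry T[0,0,0] = -18.
The mode-1 fibre T[:,0,0] = [-18, 6] gives a = [3, -1] (primitive direction); the mode-2 fibre T[0,:,0] = [-18, 0] gives b = [1, 0]; then c[k] = T[0,0,k] / (a[0]·b[0]) = [-18, 18] / 3 = [-6, 6].
Expanding [3, -1] ⊗ [1, 0] ⊗ [-6, 6] reproduces all 8 entries of T, so T = [3, -1] ⊗ [1, 0] ⊗ [-6, 6] and rank(T) ≤ 1.
These bounds meet, so rank(T) = 1.

1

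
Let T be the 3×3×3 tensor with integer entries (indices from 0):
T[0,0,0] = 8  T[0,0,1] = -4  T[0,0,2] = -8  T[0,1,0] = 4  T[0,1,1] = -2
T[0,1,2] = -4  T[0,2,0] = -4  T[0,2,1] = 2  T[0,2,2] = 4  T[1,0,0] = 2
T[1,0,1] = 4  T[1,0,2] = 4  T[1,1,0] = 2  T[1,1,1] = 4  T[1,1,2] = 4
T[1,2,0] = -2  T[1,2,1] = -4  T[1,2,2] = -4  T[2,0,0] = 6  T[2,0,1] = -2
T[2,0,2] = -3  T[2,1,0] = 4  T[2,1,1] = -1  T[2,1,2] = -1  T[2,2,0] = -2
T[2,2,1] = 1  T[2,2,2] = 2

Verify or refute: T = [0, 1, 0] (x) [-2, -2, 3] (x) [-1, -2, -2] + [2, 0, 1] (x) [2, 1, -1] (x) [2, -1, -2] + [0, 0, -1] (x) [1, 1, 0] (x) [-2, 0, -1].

No

Reconstruct entry (1,2,0) from the claimed factors: Σₗ aₗ[1]bₗ[2]cₗ[0] = (1)·(3)·(-1) + (0)·(-1)·(2) + (0)·(0)·(-2) = -3, but T[1,2,0] = -2. The claim is false.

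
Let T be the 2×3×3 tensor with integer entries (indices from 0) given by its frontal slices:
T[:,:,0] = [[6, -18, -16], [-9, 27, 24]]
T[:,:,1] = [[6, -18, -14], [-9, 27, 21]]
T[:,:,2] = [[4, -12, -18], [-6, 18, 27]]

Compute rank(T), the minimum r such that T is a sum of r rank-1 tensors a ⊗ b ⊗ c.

Lower bound: in the mode-3 unfolding of T (rows indexed by k, columns by (i,j)) the 2×2 minor on rows k ∈ {0, 1}, columns (i,j) ∈ {(0,0), (0,2)} is det [[6, -16], [6, -14]] = 12 ≠ 0, so that unfolding has rank ≥ 2 and hence rank(T) ≥ 2 (CP rank is at least every unfolding rank, though it can be larger).
Upper bound: T[i,:,:] = a[i]·M for every slice, with a = (2, -3) and M = [[3, 3, 2], [-9, -9, -6], [-8, -7, -9]] (rows j, columns k).
The rows of M satisfy (row 1) = −3·(row 0), so splitting by rows, M = (1, -3, 0)(3, 3, 2)ᵀ + (0, 0, 1)(-8, -7, -9)ᵀ.
Hence T = (2, -3) ⊗ (1, -3, 0) ⊗ (3, 3, 2) + (2, -3) ⊗ (0, 0, 1) ⊗ (-8, -7, -9), so rank(T) ≤ 2.
These bounds meet, so rank(T) = 2.

2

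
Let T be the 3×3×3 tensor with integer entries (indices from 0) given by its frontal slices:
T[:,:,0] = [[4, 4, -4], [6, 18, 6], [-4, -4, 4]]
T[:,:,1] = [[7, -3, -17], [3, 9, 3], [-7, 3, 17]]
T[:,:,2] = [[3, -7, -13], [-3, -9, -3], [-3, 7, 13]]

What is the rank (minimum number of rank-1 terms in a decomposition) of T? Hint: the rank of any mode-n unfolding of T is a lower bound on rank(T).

Lower bound: in the mode-1 unfolding of T (rows indexed by i, columns by (j,k)) the 2×2 minor on rows i ∈ {0, 1}, columns (j,k) ∈ {(0,0), (0,1)} is det [[4, 7], [6, 3]] = -30 ≠ 0, so that unfolding has rank ≥ 2 and hence rank(T) ≥ 2 (CP rank is at least every unfolding rank, though it can be larger).
Upper bound: with S_k = T[:,:,k], the two rank-1 terms a₁b₁ᵀ, a₂b₂ᵀ are the rank-1 members of the pencil x·S₀ + y·S₁.
The 2×2 minor of x·S₀ + y·S₁ on rows {0,1}, columns {0,1} is 48·x² + 168·xy + 72·y² = 24·(x + 3·y)(2·x + y), vanishing at (x:y) = (3:-1) and (1:-2).
M₁ = 3·S₀ − S₁ = [[5, 15, 5], [15, 45, 15], [-5, -15, -5]] = 5·(1, 3, -1)(1, 3, 1)ᵀ and M₂ = S₀ − 2·S₁ = [[-10, 10, 30], [0, 0, 0], [10, -10, -30]] = (-10)·(1, 0, -1)(1, -1, -3)ᵀ, so take a₁ = (1, 3, -1), b₁ = (1, 3, 1), a₂ = (1, 0, -1), b₂ = (1, -1, -3).
Each slice is an integer combination of E₁ = a₁b₁ᵀ and E₂ = a₂b₂ᵀ: S₀ = 2·E₁ + 2·E₂, S₁ = E₁ + 6·E₂, S₂ = −E₁ + 4·E₂; reading off coefficients, c₁ = (2, 1, -1) and c₂ = (2, 6, 4).
Hence T = (1, 3, -1) (x) (1, 3, 1) (x) (2, 1, -1) + (1, 0, -1) (x) (1, -1, -3) (x) (2, 6, 4), so rank(T) ≤ 2.
These bounds meet, so rank(T) = 2.

2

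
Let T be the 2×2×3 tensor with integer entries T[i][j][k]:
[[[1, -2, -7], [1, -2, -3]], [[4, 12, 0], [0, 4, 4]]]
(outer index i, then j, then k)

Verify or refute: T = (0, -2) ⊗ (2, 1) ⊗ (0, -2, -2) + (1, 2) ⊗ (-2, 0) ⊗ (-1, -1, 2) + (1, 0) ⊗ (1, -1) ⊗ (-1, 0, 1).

No

Reconstruct entry (0,0,1) from the claimed factors: Σₗ aₗ[0]bₗ[0]cₗ[1] = (0)·(2)·(-2) + (1)·(-2)·(-1) + (1)·(1)·(0) = 2, but T[0,0,1] = -2. The claim is false.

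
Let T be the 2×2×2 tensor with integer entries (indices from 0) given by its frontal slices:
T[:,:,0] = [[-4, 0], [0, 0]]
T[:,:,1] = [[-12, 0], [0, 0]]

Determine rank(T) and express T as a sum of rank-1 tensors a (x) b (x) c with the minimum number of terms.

rank(T) = 1

Lower bound: T ≠ 0 (e.g. T[0,0,0] = -4), so rank(T) ≥ 1.
Upper bound: if T = a (x) b (x) c then every fibre of T is a multiple of the corresponding factor, so read the factors off the fibres through the nonzero entry T[0,0,0] = -4.
The mode-1 fibre T[:,0,0] = [-4, 0] gives a = (1, 0) (primitive direction); the mode-2 fibre T[0,:,0] = [-4, 0] gives b = (1, 0); then c[k] = T[0,0,k] / (a[0]·b[0]) = [-4, -12] / 1 = (-4, -12).
Expanding (1, 0) (x) (1, 0) (x) (-4, -12) reproduces all 8 entries of T, so T = (1, 0) (x) (1, 0) (x) (-4, -12) and rank(T) ≤ 1.
These bounds meet, so rank(T) = 1.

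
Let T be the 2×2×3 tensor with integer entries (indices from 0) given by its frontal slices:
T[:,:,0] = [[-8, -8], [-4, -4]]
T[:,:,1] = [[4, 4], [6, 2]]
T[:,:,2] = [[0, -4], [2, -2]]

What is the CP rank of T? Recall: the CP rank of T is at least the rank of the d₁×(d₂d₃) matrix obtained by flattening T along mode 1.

3

Lower bound: the mode-3 unfolding of T (rows indexed by k, columns by (i,j) = (0,0), (0,1), (1,0), (1,1)) is [[-8, -8, -4, -4], [4, 4, 6, 2], [0, -4, 2, -2]].
There the 3×3 minor on rows k ∈ {0, 1, 2}, columns (i,j) ∈ {(0,0), (0,1), (1,0)} is det [[-8, -8, -4], [4, 4, 6], [0, -4, 2]] = -128 ≠ 0, so this unfolding has rank ≥ 3; CP rank is at least every unfolding rank, so rank(T) ≥ 3. (Unfolding ranks only ever bound the CP rank from below — rank(T) can be strictly larger than all of them — so the matching upper bound has to come from an explicit 3-term decomposition.)
Upper bound: T is a sum of 3 rank-1 terms, T = [1, -1] ⊗ [1, 0] ⊗ [0, -2, 0] + [1, 1] ⊗ [1, 0] ⊗ [0, 2, 4] + [2, 1] ⊗ [1, 1] ⊗ [-4, 2, -2] (one valid choice — decompositions are not unique — normalised so each a, b is primitive with positive first nonzero entry; check it by expanding all entries), so rank(T) ≤ 3.
These bounds meet, so rank(T) = 3.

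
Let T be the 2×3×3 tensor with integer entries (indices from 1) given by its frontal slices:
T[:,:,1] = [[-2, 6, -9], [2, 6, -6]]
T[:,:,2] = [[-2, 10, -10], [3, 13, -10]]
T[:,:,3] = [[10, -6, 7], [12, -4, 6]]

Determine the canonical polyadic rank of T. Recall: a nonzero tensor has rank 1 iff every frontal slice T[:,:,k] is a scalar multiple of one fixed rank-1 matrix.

3

Lower bound: the mode-2 unfolding of T (rows indexed by j, columns by (i,k) = (1,1), (1,2), (1,3), (2,1), (2,2), (2,3)) is [[-2, -2, 10, 2, 3, 12], [6, 10, -6, 6, 13, -4], [-9, -10, 7, -6, -10, 6]].
There the 3×3 minor on rows j ∈ {1, 2, 3}, columns (i,k) ∈ {(1,1), (1,2), (1,3)} is det [[-2, -2, 10], [6, 10, -6], [-9, -10, 7]] = 256 ≠ 0, so this unfolding has rank ≥ 3; CP rank is at least every unfolding rank, so rank(T) ≥ 3. (Unfolding ranks only ever bound the CP rank from below — rank(T) can be strictly larger than all of them — so the matching upper bound has to come from an explicit 3-term decomposition.)
Upper bound: T is a sum of 3 rank-1 terms, T = [1, 1] ⊗ [1, -1, 1] ⊗ [0, -4, 8] + [1, 2] ⊗ [2, 2, -1] ⊗ [1, 2, 1] + [2, 1] ⊗ [1, -1, 2] ⊗ [-2, -1, 0] (one valid choice — decompositions are not unique — normalised so each a, b is primitive with positive first nonzero entry; check it by expanding all entries), so rank(T) ≤ 3.
These bounds meet, so rank(T) = 3.
Check entry T[2,3,2] = -10: (1)·(1)·(-4) + (2)·(-1)·(2) + (1)·(2)·(-1) = -10.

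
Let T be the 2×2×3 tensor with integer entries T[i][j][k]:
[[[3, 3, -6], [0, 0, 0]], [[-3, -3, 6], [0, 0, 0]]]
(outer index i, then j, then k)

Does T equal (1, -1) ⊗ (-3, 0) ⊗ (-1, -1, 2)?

Yes

Reconstruct entrywise from the claimed factors. For example, T[1,0,0] = -3 and Σₗ aₗ[1]bₗ[0]cₗ[0] = (-1)·(-3)·(-1) = -3; checking all 12 entries, every one matches. The claim holds.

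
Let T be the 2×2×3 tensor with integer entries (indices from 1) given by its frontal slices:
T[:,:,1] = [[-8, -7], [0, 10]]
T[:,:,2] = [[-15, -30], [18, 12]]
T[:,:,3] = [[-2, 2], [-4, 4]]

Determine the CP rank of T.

2

Lower bound: the mode-1 unfolding of T (rows indexed by i, columns by (j,k) = (1,1), (1,2), (1,3), (2,1), (2,2), (2,3)) is [[-8, -15, -2, -7, -30, 2], [0, 18, -4, 10, 12, 4]].
There the 2×2 minor on rows i ∈ {1, 2}, columns (j,k) ∈ {(1,1), (1,2)} is det [[-8, -15], [0, 18]] = -144 ≠ 0, so this unfolding has rank ≥ 2; CP rank is at least every unfolding rank, so rank(T) ≥ 2. (Flattening ranks never certify an upper bound on CP rank; for that we must actually write T with 2 rank-1 terms.)
Upper bound — finding two terms. Write S_k = T[:,:,k] for the frontal slices: S₁ = [[-8, -7], [0, 10]], S₂ = [[-15, -30], [18, 12]], S₃ = [[-2, 2], [-4, 4]].
If T = a₁ ⊗ b₁ ⊗ c₁ + a₂ ⊗ b₂ ⊗ c₂ then each S_k = c₁[k]·a₁b₁ᵀ + c₂[k]·a₂b₂ᵀ. S₁ and S₂ are linearly independent, so a₁b₁ᵀ and a₂b₂ᵀ must span the same plane of matrices: they are the rank-1 matrices of the form x·S₁ + y·S₂.
det(x·S₁ + y·S₂) is −80·x² − 120·xy + 360·y² = (-40)·(2·x − 3·y)(x + 3·y), vanishing at (x:y) = (3:2) and (3:-1).
M₁ = 3·S₁ + 2·S₂ = [[-54, -81], [36, 54]] = (-9)·[3, -2][2, 3]ᵀ and M₂ = 3·S₁ − S₂ = [[-9, 9], [-18, 18]] = (-9)·[1, 2][1, -1]ᵀ, so take a₁ = [3, -2], b₁ = [2, 3], a₂ = [1, 2], b₂ = [1, -1].
Each slice is an integer combination of E₁ = a₁b₁ᵀ and E₂ = a₂b₂ᵀ: S₁ = −E₁ − 2·E₂, S₂ = −3·E₁ + 3·E₂, S₃ = −2·E₂; reading off coefficients, c₁ = [-1, -3, 0] and c₂ = [-2, 3, -2].
Hence T = [3, -2] ⊗ [2, 3] ⊗ [-1, -3, 0] + [1, 2] ⊗ [1, -1] ⊗ [-2, 3, -2], so rank(T) ≤ 2.
These bounds meet, so rank(T) = 2.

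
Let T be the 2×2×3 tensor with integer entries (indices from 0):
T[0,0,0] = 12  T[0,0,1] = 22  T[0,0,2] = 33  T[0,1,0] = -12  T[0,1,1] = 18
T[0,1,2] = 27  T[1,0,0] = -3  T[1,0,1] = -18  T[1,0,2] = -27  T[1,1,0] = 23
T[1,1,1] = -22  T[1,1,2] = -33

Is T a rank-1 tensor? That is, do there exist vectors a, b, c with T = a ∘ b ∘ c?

The mode-3 unfolding of T (rows indexed by k, columns by (i,j) = (0,0), (0,1), (1,0), (1,1)) is [[12, -12, -3, 23], [22, 18, -18, -22], [33, 27, -27, -33]].
There the 2×2 minor on rows k ∈ {0, 1}, columns (i,j) ∈ {(0,0), (0,1)} is det [[12, -12], [22, 18]] = 480 ≠ 0, so this unfolding has rank ≥ 2; CP rank is at least every unfolding rank, so rank(T) ≥ 2.
In particular rank(T) ≥ 2 > 1, so T is not rank-1.

No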